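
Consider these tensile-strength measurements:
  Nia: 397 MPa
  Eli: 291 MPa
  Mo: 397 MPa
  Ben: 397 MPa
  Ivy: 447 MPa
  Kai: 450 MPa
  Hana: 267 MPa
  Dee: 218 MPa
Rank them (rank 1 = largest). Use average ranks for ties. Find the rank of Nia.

Sorted (descending): 450, 447, 397, 397, 397, 291, 267, 218
The 3 values of 397 occupy positions 3–5 → average rank 4.
Nia has value 397 MPa → rank 4.

4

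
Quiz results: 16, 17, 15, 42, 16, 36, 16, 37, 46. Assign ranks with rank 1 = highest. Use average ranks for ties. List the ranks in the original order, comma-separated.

Sorted (descending): 46, 42, 37, 36, 17, 16, 16, 16, 15
The 3 values of 16 occupy positions 6–8 → average rank 7.

7, 5, 9, 2, 7, 4, 7, 3, 1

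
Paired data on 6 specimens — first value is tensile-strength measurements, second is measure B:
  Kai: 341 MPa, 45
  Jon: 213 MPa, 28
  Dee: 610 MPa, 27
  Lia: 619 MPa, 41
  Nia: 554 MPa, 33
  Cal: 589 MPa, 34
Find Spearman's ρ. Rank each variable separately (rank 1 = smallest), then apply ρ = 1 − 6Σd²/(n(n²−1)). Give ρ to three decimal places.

0.029

Ranks of variable 1: 2, 1, 5, 6, 3, 4
Ranks of variable 2: 6, 2, 1, 5, 3, 4
d = r₁ − r₂: -4, -1, 4, 1, 0, 0
d²: 16, 1, 16, 1, 0, 0; Σd² = 34
ρ = 1 − 6·34/(6·35) = 1 − 204/210 = 0.029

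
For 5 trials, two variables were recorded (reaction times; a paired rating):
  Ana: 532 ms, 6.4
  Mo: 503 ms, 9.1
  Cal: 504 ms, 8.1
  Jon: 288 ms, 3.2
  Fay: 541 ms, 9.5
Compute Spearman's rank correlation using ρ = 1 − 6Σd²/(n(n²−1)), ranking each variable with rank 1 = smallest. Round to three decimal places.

0.600

Ranks of variable 1: 4, 2, 3, 1, 5
Ranks of variable 2: 2, 4, 3, 1, 5
d = r₁ − r₂: 2, -2, 0, 0, 0
d²: 4, 4, 0, 0, 0; Σd² = 8
ρ = 1 − 6·8/(5·24) = 1 − 48/120 = 0.600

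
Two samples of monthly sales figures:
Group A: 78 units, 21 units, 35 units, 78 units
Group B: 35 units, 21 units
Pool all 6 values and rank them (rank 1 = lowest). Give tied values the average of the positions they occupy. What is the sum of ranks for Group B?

Sorted (ascending): 21, 21, 35, 35, 78, 78
The 2 values of 21 occupy positions 1–2 → average rank (1+2)/2 = 1.5.
The 2 values of 35 occupy positions 3–4 → average rank (3+4)/2 = 3.5.
The 2 values of 78 occupy positions 5–6 → average rank (5+6)/2 = 5.5.
Group B values → pooled ranks: 35→3.5, 21→1.5
Rank sum = 3.5 + 1.5 = 5

5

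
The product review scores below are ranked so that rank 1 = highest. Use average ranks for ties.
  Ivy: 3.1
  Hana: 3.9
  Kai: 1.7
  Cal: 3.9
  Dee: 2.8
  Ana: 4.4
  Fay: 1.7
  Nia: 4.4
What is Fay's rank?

Sorted (descending): 4.4, 4.4, 3.9, 3.9, 3.1, 2.8, 1.7, 1.7
The 2 values of 4.4 occupy positions 1–2 → average rank (1+2)/2 = 1.5.
The 2 values of 3.9 occupy positions 3–4 → average rank (3+4)/2 = 3.5.
The 2 values of 1.7 occupy positions 7–8 → average rank (7+8)/2 = 7.5.
Fay has value 1.7 → rank 7.5.

7.5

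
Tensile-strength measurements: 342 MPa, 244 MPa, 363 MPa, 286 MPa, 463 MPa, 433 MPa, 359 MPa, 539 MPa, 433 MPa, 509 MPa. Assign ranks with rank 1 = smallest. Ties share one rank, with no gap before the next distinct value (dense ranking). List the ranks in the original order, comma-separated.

Sorted (ascending): 244, 286, 342, 359, 363, 433, 433, 463, 509, 539
The 2 values of 433 share dense rank 6.
Remaining distinct values take the next consecutive integers.

3, 1, 5, 2, 7, 6, 4, 9, 6, 8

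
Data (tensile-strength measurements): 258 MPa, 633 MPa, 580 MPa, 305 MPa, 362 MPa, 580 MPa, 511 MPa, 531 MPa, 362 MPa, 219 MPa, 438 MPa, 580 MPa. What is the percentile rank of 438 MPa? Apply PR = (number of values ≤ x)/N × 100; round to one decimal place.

50.0

N = 12.
Strictly below 438: 5. Equal to 438: 1.
PR = 6/12 × 100 = 50.0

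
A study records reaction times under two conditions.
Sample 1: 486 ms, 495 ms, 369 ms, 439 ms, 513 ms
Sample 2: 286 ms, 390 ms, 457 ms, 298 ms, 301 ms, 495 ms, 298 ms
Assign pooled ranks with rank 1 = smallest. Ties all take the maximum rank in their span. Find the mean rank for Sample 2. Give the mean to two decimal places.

5.14

Sorted (ascending): 286, 298, 298, 301, 369, 390, 439, 457, 486, 495, 495, 513
The 2 values of 298 occupy positions 2–3 → each gets rank 3.
The 2 values of 495 occupy positions 10–11 → each gets rank 11.
Sample 2 values → pooled ranks: 286→1, 390→6, 457→8, 298→3, 301→4, 495→11, 298→3
Mean rank = (1 + 6 + 8 + 3 + 4 + 11 + 3) / 7 = 5.14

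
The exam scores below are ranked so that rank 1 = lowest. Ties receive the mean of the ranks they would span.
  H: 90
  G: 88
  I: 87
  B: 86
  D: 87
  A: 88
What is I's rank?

Sorted (ascending): 86, 87, 87, 88, 88, 90
The 2 values of 87 occupy positions 2–3 → average rank (2+3)/2 = 2.5.
The 2 values of 88 occupy positions 4–5 → average rank (4+5)/2 = 4.5.
I has value 87 → rank 2.5.

2.5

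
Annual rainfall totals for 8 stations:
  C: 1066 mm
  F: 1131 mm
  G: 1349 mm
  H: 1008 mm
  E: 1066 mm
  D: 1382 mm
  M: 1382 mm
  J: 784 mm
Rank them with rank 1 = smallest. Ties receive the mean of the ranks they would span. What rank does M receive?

Sorted (ascending): 784, 1008, 1066, 1066, 1131, 1349, 1382, 1382
The 2 values of 1066 occupy positions 3–4 → average rank (3+4)/2 = 3.5.
The 2 values of 1382 occupy positions 7–8 → average rank (7+8)/2 = 7.5.
M has value 1382 mm → rank 7.5.

7.5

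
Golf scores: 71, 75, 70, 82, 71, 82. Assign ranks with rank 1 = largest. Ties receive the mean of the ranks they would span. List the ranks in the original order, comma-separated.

Sorted (descending): 82, 82, 75, 71, 71, 70
The 2 values of 82 occupy positions 1–2 → average rank (1+2)/2 = 1.5.
The 2 values of 71 occupy positions 4–5 → average rank (4+5)/2 = 4.5.

4.5, 3, 6, 1.5, 4.5, 1.5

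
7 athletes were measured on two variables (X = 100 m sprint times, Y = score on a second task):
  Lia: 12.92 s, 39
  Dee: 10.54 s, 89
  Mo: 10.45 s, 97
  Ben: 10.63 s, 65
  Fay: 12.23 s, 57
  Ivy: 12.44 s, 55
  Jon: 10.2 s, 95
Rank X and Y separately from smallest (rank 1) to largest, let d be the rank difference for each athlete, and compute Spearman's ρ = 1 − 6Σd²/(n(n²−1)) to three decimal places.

-0.964

Ranks of variable 1: 7, 3, 2, 4, 5, 6, 1
Ranks of variable 2: 1, 5, 7, 4, 3, 2, 6
d = r₁ − r₂: 6, -2, -5, 0, 2, 4, -5
d²: 36, 4, 25, 0, 4, 16, 25; Σd² = 110
ρ = 1 − 6·110/(7·48) = 1 − 660/336 = -0.964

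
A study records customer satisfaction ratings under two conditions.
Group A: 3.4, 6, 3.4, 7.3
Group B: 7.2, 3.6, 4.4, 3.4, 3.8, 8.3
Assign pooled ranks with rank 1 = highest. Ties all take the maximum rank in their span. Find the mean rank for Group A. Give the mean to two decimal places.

6.50

Sorted (descending): 8.3, 7.3, 7.2, 6, 4.4, 3.8, 3.6, 3.4, 3.4, 3.4
The 3 values of 3.4 occupy positions 8–10 → each gets rank 10.
Group A values → pooled ranks: 3.4→10, 6→4, 3.4→10, 7.3→2
Mean rank = (10 + 4 + 10 + 2) / 4 = 6.50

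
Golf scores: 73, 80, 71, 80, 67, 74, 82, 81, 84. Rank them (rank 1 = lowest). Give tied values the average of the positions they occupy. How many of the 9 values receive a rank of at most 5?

Sorted (ascending): 67, 71, 73, 74, 80, 80, 81, 82, 84
The 2 values of 80 occupy positions 5–6 → average rank (5+6)/2 = 5.5.
Ranks ≤ 5: {1, 2, 3, 4} → 4 values.

4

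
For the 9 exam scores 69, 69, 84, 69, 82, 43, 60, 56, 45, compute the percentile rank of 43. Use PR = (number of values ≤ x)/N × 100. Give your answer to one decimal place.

11.1

N = 9.
Strictly below 43: 0. Equal to 43: 1.
PR = 1/9 × 100 = 11.1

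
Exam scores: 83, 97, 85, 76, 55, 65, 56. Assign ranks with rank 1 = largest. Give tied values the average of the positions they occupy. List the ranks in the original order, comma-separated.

Sorted (descending): 97, 85, 83, 76, 65, 56, 55
No ties — each value takes its position as its rank.

3, 1, 2, 4, 7, 5, 6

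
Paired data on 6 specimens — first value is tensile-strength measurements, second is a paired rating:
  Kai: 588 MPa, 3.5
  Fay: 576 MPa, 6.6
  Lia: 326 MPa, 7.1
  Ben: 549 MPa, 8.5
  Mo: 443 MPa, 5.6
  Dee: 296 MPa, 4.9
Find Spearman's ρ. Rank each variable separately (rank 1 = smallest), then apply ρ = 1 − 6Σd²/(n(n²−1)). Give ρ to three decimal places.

Ranks of variable 1: 6, 5, 2, 4, 3, 1
Ranks of variable 2: 1, 4, 5, 6, 3, 2
d = r₁ − r₂: 5, 1, -3, -2, 0, -1
d²: 25, 1, 9, 4, 0, 1; Σd² = 40
ρ = 1 − 6·40/(6·35) = 1 − 240/210 = -0.143

-0.143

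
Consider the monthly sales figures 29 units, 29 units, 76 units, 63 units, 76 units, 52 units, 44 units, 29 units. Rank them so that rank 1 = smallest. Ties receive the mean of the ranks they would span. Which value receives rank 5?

52

Sorted (ascending): 29, 29, 29, 44, 52, 63, 76, 76
The 3 values of 29 occupy positions 1–3 → average rank 2.
The 2 values of 76 occupy positions 7–8 → average rank (7+8)/2 = 7.5.
Rank 5 → value 52.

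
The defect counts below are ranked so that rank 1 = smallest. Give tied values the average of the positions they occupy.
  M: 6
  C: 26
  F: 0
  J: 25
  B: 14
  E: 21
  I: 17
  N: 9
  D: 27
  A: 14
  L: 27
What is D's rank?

Sorted (ascending): 0, 6, 9, 14, 14, 17, 21, 25, 26, 27, 27
The 2 values of 14 occupy positions 4–5 → average rank (4+5)/2 = 4.5.
The 2 values of 27 occupy positions 10–11 → average rank (10+11)/2 = 10.5.
D has value 27 → rank 10.5.

10.5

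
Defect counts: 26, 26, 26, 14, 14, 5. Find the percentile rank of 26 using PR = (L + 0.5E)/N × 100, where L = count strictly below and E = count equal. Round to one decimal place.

N = 6.
Strictly below 26: 3. Equal to 26: 3.
PR = (3 + 0.5·3)/6 × 100 = 75.0

75.0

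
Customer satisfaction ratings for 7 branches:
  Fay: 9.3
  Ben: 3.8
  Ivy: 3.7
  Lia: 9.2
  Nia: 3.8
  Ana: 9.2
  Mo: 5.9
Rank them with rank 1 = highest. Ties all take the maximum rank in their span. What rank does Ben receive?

Sorted (descending): 9.3, 9.2, 9.2, 5.9, 3.8, 3.8, 3.7
The 2 values of 9.2 occupy positions 2–3 → each gets rank 3.
The 2 values of 3.8 occupy positions 5–6 → each gets rank 6.
Ben has value 3.8 → rank 6.

6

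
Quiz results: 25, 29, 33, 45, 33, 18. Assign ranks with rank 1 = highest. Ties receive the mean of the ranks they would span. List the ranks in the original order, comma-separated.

Sorted (descending): 45, 33, 33, 29, 25, 18
The 2 values of 33 occupy positions 2–3 → average rank (2+3)/2 = 2.5.

5, 4, 2.5, 1, 2.5, 6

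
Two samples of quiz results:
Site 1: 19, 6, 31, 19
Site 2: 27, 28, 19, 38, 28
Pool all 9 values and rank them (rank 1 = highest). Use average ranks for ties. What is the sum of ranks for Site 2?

20

Sorted (descending): 38, 31, 28, 28, 27, 19, 19, 19, 6
The 2 values of 28 occupy positions 3–4 → average rank (3+4)/2 = 3.5.
The 3 values of 19 occupy positions 6–8 → average rank 7.
Site 2 values → pooled ranks: 27→5, 28→3.5, 19→7, 38→1, 28→3.5
Rank sum = 5 + 3.5 + 7 + 1 + 3.5 = 20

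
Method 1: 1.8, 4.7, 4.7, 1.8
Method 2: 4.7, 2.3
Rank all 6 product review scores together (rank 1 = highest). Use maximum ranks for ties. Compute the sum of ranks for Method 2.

7

Sorted (descending): 4.7, 4.7, 4.7, 2.3, 1.8, 1.8
The 3 values of 4.7 occupy positions 1–3 → each gets rank 3.
The 2 values of 1.8 occupy positions 5–6 → each gets rank 6.
Method 2 values → pooled ranks: 4.7→3, 2.3→4
Rank sum = 3 + 4 = 7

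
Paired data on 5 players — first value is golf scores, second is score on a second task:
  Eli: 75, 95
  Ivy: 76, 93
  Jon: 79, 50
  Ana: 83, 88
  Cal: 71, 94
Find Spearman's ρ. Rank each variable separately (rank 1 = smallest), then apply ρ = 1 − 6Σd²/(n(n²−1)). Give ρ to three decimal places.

Ranks of variable 1: 2, 3, 4, 5, 1
Ranks of variable 2: 5, 3, 1, 2, 4
d = r₁ − r₂: -3, 0, 3, 3, -3
d²: 9, 0, 9, 9, 9; Σd² = 36
ρ = 1 − 6·36/(5·24) = 1 − 216/120 = -0.800

-0.800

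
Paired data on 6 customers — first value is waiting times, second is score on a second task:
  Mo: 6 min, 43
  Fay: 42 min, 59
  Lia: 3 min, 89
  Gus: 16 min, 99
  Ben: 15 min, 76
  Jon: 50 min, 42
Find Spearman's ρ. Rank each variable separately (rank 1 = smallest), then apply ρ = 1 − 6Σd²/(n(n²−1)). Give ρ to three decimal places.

-0.429

Ranks of variable 1: 2, 5, 1, 4, 3, 6
Ranks of variable 2: 2, 3, 5, 6, 4, 1
d = r₁ − r₂: 0, 2, -4, -2, -1, 5
d²: 0, 4, 16, 4, 1, 25; Σd² = 50
ρ = 1 − 6·50/(6·35) = 1 − 300/210 = -0.429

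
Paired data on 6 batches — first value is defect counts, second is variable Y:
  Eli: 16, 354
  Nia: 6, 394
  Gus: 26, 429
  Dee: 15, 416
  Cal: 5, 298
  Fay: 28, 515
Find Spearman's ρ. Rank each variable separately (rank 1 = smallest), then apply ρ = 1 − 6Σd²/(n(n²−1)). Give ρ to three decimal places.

Ranks of variable 1: 4, 2, 5, 3, 1, 6
Ranks of variable 2: 2, 3, 5, 4, 1, 6
d = r₁ − r₂: 2, -1, 0, -1, 0, 0
d²: 4, 1, 0, 1, 0, 0; Σd² = 6
ρ = 1 − 6·6/(6·35) = 1 − 36/210 = 0.829

0.829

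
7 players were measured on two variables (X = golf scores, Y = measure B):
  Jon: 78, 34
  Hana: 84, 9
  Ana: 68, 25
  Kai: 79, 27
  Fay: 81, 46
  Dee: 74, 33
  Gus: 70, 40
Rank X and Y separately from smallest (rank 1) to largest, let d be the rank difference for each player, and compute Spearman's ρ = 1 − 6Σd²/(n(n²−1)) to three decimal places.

Ranks of variable 1: 4, 7, 1, 5, 6, 3, 2
Ranks of variable 2: 5, 1, 2, 3, 7, 4, 6
d = r₁ − r₂: -1, 6, -1, 2, -1, -1, -4
d²: 1, 36, 1, 4, 1, 1, 16; Σd² = 60
ρ = 1 − 6·60/(7·48) = 1 − 360/336 = -0.071

-0.071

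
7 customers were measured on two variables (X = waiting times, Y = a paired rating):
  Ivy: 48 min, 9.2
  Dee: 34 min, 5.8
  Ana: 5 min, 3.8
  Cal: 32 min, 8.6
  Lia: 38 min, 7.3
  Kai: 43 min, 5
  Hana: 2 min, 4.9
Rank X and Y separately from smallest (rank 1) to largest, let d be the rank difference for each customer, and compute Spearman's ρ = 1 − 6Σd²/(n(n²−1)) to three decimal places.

0.643

Ranks of variable 1: 7, 4, 2, 3, 5, 6, 1
Ranks of variable 2: 7, 4, 1, 6, 5, 3, 2
d = r₁ − r₂: 0, 0, 1, -3, 0, 3, -1
d²: 0, 0, 1, 9, 0, 9, 1; Σd² = 20
ρ = 1 − 6·20/(7·48) = 1 − 120/336 = 0.643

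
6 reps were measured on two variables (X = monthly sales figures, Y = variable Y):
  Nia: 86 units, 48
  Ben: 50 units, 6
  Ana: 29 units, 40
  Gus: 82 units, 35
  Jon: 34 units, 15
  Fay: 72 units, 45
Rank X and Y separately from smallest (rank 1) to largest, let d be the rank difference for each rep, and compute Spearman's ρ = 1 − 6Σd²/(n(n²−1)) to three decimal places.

Ranks of variable 1: 6, 3, 1, 5, 2, 4
Ranks of variable 2: 6, 1, 4, 3, 2, 5
d = r₁ − r₂: 0, 2, -3, 2, 0, -1
d²: 0, 4, 9, 4, 0, 1; Σd² = 18
ρ = 1 − 6·18/(6·35) = 1 − 108/210 = 0.486

0.486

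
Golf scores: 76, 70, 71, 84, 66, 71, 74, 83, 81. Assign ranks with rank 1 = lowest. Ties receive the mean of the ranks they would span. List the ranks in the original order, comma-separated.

Sorted (ascending): 66, 70, 71, 71, 74, 76, 81, 83, 84
The 2 values of 71 occupy positions 3–4 → average rank (3+4)/2 = 3.5.

6, 2, 3.5, 9, 1, 3.5, 5, 8, 7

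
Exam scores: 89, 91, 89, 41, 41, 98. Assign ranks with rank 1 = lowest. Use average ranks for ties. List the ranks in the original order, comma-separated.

3.5, 5, 3.5, 1.5, 1.5, 6

Sorted (ascending): 41, 41, 89, 89, 91, 98
The 2 values of 41 occupy positions 1–2 → average rank (1+2)/2 = 1.5.
The 2 values of 89 occupy positions 3–4 → average rank (3+4)/2 = 3.5.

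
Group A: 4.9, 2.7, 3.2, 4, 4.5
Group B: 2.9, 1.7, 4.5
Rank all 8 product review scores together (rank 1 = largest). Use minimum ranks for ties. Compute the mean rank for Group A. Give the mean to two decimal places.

Sorted (descending): 4.9, 4.5, 4.5, 4, 3.2, 2.9, 2.7, 1.7
The 2 values of 4.5 occupy positions 2–3 → each gets rank 2.
Group A values → pooled ranks: 4.9→1, 2.7→7, 3.2→5, 4→4, 4.5→2
Mean rank = (1 + 7 + 5 + 4 + 2) / 5 = 3.80

3.80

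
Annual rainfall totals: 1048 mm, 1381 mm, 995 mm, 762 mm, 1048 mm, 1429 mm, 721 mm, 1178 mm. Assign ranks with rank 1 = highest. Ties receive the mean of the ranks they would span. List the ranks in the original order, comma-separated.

Sorted (descending): 1429, 1381, 1178, 1048, 1048, 995, 762, 721
The 2 values of 1048 occupy positions 4–5 → average rank (4+5)/2 = 4.5.

4.5, 2, 6, 7, 4.5, 1, 8, 3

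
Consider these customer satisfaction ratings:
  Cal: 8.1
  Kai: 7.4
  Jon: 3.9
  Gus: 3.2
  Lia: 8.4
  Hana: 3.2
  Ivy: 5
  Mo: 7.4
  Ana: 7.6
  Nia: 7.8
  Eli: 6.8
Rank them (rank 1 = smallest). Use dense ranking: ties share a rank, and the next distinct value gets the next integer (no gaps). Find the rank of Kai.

Sorted (ascending): 3.2, 3.2, 3.9, 5, 6.8, 7.4, 7.4, 7.6, 7.8, 8.1, 8.4
The 2 values of 3.2 share dense rank 1.
The 2 values of 7.4 share dense rank 5.
Remaining distinct values take the next consecutive integers.
Kai has value 7.4 → rank 5.

5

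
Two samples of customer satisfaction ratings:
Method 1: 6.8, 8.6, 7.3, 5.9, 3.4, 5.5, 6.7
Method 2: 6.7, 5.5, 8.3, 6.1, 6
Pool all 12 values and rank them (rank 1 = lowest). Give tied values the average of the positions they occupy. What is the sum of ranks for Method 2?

Sorted (ascending): 3.4, 5.5, 5.5, 5.9, 6, 6.1, 6.7, 6.7, 6.8, 7.3, 8.3, 8.6
The 2 values of 5.5 occupy positions 2–3 → average rank (2+3)/2 = 2.5.
The 2 values of 6.7 occupy positions 7–8 → average rank (7+8)/2 = 7.5.
Method 2 values → pooled ranks: 6.7→7.5, 5.5→2.5, 8.3→11, 6.1→6, 6→5
Rank sum = 7.5 + 2.5 + 11 + 6 + 5 = 32

32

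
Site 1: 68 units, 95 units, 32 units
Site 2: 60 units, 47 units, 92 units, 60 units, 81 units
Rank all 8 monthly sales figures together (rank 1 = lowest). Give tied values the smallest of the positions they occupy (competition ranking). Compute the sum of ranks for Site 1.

14

Sorted (ascending): 32, 47, 60, 60, 68, 81, 92, 95
The 2 values of 60 occupy positions 3–4 → each gets rank 3.
Site 1 values → pooled ranks: 68→5, 95→8, 32→1
Rank sum = 5 + 8 + 1 = 14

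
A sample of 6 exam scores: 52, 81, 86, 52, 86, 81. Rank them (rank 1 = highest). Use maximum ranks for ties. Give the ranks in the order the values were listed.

Sorted (descending): 86, 86, 81, 81, 52, 52
The 2 values of 86 occupy positions 1–2 → each gets rank 2.
The 2 values of 81 occupy positions 3–4 → each gets rank 4.
The 2 values of 52 occupy positions 5–6 → each gets rank 6.

6, 4, 2, 6, 2, 4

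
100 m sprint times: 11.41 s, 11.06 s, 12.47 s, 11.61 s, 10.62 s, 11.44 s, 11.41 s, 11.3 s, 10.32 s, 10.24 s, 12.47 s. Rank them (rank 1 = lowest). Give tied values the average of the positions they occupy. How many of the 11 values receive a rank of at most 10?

Sorted (ascending): 10.24, 10.32, 10.62, 11.06, 11.3, 11.41, 11.41, 11.44, 11.61, 12.47, 12.47
The 2 values of 11.41 occupy positions 6–7 → average rank (6+7)/2 = 6.5.
The 2 values of 12.47 occupy positions 10–11 → average rank (10+11)/2 = 10.5.
Ranks ≤ 10: {1, 2, 3, 4, 5, 6.5, 6.5, 8, 9} → 9 values.

9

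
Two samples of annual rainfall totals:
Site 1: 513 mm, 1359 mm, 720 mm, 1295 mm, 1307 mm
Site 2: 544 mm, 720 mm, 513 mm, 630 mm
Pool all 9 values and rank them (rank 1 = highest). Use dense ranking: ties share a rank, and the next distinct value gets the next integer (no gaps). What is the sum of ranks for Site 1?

Sorted (descending): 1359, 1307, 1295, 720, 720, 630, 544, 513, 513
The 2 values of 720 share dense rank 4.
The 2 values of 513 share dense rank 7.
Remaining distinct values take the next consecutive integers.
Site 1 values → pooled ranks: 513→7, 1359→1, 720→4, 1295→3, 1307→2
Rank sum = 7 + 1 + 4 + 3 + 2 = 17

17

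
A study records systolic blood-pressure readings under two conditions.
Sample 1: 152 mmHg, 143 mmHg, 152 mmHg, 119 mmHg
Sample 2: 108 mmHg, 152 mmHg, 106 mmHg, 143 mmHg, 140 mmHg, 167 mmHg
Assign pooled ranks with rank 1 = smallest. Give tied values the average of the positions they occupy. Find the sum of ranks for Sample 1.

Sorted (ascending): 106, 108, 119, 140, 143, 143, 152, 152, 152, 167
The 2 values of 143 occupy positions 5–6 → average rank (5+6)/2 = 5.5.
The 3 values of 152 occupy positions 7–9 → average rank 8.
Sample 1 values → pooled ranks: 152→8, 143→5.5, 152→8, 119→3
Rank sum = 8 + 5.5 + 8 + 3 = 24.5

24.5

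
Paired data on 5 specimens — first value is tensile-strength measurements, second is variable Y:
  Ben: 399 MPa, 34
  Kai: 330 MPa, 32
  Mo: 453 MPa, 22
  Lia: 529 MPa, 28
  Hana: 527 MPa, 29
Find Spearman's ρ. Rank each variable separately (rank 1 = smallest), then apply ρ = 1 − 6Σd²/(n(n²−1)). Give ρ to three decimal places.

-0.600

Ranks of variable 1: 2, 1, 3, 5, 4
Ranks of variable 2: 5, 4, 1, 2, 3
d = r₁ − r₂: -3, -3, 2, 3, 1
d²: 9, 9, 4, 9, 1; Σd² = 32
ρ = 1 − 6·32/(5·24) = 1 − 192/120 = -0.600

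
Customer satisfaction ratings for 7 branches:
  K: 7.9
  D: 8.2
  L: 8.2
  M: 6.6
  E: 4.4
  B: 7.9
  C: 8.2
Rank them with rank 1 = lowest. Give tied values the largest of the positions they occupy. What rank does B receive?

4

Sorted (ascending): 4.4, 6.6, 7.9, 7.9, 8.2, 8.2, 8.2
The 2 values of 7.9 occupy positions 3–4 → each gets rank 4.
The 3 values of 8.2 occupy positions 5–7 → each gets rank 7.
B has value 7.9 → rank 4.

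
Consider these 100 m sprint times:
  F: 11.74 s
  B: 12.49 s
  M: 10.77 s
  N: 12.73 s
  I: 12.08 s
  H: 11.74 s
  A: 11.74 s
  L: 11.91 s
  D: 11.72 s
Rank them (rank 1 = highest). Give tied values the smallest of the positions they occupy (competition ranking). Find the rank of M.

Sorted (descending): 12.73, 12.49, 12.08, 11.91, 11.74, 11.74, 11.74, 11.72, 10.77
The 3 values of 11.74 occupy positions 5–7 → each gets rank 5.
M has value 10.77 s → rank 9.

9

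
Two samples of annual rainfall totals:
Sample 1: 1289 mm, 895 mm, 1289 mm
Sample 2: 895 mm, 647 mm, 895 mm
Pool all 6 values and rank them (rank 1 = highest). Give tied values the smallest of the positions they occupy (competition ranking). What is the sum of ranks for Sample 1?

Sorted (descending): 1289, 1289, 895, 895, 895, 647
The 2 values of 1289 occupy positions 1–2 → each gets rank 1.
The 3 values of 895 occupy positions 3–5 → each gets rank 3.
Sample 1 values → pooled ranks: 1289→1, 895→3, 1289→1
Rank sum = 1 + 3 + 1 = 5

5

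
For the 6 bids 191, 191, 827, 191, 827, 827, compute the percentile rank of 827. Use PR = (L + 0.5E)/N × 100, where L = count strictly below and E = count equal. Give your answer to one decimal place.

75.0

N = 6.
Strictly below 827: 3. Equal to 827: 3.
PR = (3 + 0.5·3)/6 × 100 = 75.0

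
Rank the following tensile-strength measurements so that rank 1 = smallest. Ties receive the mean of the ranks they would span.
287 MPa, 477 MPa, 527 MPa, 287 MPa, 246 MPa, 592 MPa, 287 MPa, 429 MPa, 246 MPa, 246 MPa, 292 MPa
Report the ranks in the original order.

Sorted (ascending): 246, 246, 246, 287, 287, 287, 292, 429, 477, 527, 592
The 3 values of 246 occupy positions 1–3 → average rank 2.
The 3 values of 287 occupy positions 4–6 → average rank 5.

5, 9, 10, 5, 2, 11, 5, 8, 2, 2, 7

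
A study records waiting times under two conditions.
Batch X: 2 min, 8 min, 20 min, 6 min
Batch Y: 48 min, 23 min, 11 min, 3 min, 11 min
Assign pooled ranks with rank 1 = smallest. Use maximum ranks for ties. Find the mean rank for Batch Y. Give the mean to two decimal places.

Sorted (ascending): 2, 3, 6, 8, 11, 11, 20, 23, 48
The 2 values of 11 occupy positions 5–6 → each gets rank 6.
Batch Y values → pooled ranks: 48→9, 23→8, 11→6, 3→2, 11→6
Mean rank = (9 + 8 + 6 + 2 + 6) / 5 = 6.20

6.20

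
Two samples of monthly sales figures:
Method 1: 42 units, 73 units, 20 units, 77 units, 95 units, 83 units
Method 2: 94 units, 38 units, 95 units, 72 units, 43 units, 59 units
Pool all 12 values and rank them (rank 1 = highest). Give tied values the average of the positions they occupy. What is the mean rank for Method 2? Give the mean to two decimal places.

Sorted (descending): 95, 95, 94, 83, 77, 73, 72, 59, 43, 42, 38, 20
The 2 values of 95 occupy positions 1–2 → average rank (1+2)/2 = 1.5.
Method 2 values → pooled ranks: 94→3, 38→11, 95→1.5, 72→7, 43→9, 59→8
Mean rank = (3 + 11 + 1.5 + 7 + 9 + 8) / 6 = 6.58

6.58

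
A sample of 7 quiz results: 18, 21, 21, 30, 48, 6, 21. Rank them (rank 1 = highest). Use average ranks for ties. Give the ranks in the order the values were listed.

6, 4, 4, 2, 1, 7, 4

Sorted (descending): 48, 30, 21, 21, 21, 18, 6
The 3 values of 21 occupy positions 3–5 → average rank 4.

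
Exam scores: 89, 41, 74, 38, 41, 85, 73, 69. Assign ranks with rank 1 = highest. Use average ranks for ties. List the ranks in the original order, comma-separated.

Sorted (descending): 89, 85, 74, 73, 69, 41, 41, 38
The 2 values of 41 occupy positions 6–7 → average rank (6+7)/2 = 6.5.

1, 6.5, 3, 8, 6.5, 2, 4, 5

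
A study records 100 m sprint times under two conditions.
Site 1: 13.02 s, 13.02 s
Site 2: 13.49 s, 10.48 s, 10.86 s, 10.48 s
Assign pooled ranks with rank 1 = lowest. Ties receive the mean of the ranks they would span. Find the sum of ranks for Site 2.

Sorted (ascending): 10.48, 10.48, 10.86, 13.02, 13.02, 13.49
The 2 values of 10.48 occupy positions 1–2 → average rank (1+2)/2 = 1.5.
The 2 values of 13.02 occupy positions 4–5 → average rank (4+5)/2 = 4.5.
Site 2 values → pooled ranks: 13.49→6, 10.48→1.5, 10.86→3, 10.48→1.5
Rank sum = 6 + 1.5 + 3 + 1.5 = 12

12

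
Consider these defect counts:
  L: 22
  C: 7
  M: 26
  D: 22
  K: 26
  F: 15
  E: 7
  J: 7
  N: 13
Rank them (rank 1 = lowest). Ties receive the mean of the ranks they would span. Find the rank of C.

Sorted (ascending): 7, 7, 7, 13, 15, 22, 22, 26, 26
The 3 values of 7 occupy positions 1–3 → average rank 2.
The 2 values of 22 occupy positions 6–7 → average rank (6+7)/2 = 6.5.
The 2 values of 26 occupy positions 8–9 → average rank (8+9)/2 = 8.5.
C has value 7 → rank 2.

2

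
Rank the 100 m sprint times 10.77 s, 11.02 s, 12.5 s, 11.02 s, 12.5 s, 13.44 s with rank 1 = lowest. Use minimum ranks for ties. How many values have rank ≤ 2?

Sorted (ascending): 10.77, 11.02, 11.02, 12.5, 12.5, 13.44
The 2 values of 11.02 occupy positions 2–3 → each gets rank 2.
The 2 values of 12.5 occupy positions 4–5 → each gets rank 4.
Ranks ≤ 2: {1, 2, 2} → 3 values.

3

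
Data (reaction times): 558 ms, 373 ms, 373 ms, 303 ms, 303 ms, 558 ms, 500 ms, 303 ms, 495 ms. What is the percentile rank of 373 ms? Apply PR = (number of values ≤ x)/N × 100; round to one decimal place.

N = 9.
Strictly below 373: 3. Equal to 373: 2.
PR = 5/9 × 100 = 55.6

55.6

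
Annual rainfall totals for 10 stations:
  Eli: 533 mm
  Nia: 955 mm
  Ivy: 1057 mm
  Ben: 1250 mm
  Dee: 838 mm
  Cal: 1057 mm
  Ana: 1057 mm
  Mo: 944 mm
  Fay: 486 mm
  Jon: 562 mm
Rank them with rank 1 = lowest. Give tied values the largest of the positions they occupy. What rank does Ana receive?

9

Sorted (ascending): 486, 533, 562, 838, 944, 955, 1057, 1057, 1057, 1250
The 3 values of 1057 occupy positions 7–9 → each gets rank 9.
Ana has value 1057 mm → rank 9.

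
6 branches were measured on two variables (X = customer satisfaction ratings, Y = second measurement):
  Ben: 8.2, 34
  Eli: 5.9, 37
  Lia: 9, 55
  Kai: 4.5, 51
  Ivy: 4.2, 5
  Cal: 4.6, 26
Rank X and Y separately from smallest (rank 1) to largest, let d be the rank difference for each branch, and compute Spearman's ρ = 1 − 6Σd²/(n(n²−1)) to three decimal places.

0.600

Ranks of variable 1: 5, 4, 6, 2, 1, 3
Ranks of variable 2: 3, 4, 6, 5, 1, 2
d = r₁ − r₂: 2, 0, 0, -3, 0, 1
d²: 4, 0, 0, 9, 0, 1; Σd² = 14
ρ = 1 − 6·14/(6·35) = 1 − 84/210 = 0.600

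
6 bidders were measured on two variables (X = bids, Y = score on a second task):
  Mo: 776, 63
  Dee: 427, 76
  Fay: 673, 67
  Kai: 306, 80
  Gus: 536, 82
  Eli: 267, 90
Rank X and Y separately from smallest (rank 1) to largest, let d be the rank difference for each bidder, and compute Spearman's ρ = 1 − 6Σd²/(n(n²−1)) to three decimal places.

Ranks of variable 1: 6, 3, 5, 2, 4, 1
Ranks of variable 2: 1, 3, 2, 4, 5, 6
d = r₁ − r₂: 5, 0, 3, -2, -1, -5
d²: 25, 0, 9, 4, 1, 25; Σd² = 64
ρ = 1 − 6·64/(6·35) = 1 − 384/210 = -0.829

-0.829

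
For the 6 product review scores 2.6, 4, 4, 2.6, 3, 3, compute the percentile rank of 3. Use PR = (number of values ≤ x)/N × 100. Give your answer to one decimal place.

N = 6.
Strictly below 3: 2. Equal to 3: 2.
PR = 4/6 × 100 = 66.7

66.7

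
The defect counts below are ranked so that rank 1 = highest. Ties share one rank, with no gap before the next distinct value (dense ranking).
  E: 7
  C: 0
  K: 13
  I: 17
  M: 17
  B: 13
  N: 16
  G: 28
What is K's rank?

4

Sorted (descending): 28, 17, 17, 16, 13, 13, 7, 0
The 2 values of 17 share dense rank 2.
The 2 values of 13 share dense rank 4.
Remaining distinct values take the next consecutive integers.
K has value 13 → rank 4.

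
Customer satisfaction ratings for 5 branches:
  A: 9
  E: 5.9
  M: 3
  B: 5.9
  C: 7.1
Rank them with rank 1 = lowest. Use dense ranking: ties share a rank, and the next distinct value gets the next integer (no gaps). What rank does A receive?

4

Sorted (ascending): 3, 5.9, 5.9, 7.1, 9
The 2 values of 5.9 share dense rank 2.
Remaining distinct values take the next consecutive integers.
A has value 9 → rank 4.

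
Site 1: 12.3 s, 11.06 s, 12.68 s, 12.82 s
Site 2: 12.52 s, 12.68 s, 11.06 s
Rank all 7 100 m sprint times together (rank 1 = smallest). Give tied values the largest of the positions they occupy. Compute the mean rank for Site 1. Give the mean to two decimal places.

Sorted (ascending): 11.06, 11.06, 12.3, 12.52, 12.68, 12.68, 12.82
The 2 values of 11.06 occupy positions 1–2 → each gets rank 2.
The 2 values of 12.68 occupy positions 5–6 → each gets rank 6.
Site 1 values → pooled ranks: 12.3→3, 11.06→2, 12.68→6, 12.82→7
Mean rank = (3 + 2 + 6 + 7) / 4 = 4.50

4.50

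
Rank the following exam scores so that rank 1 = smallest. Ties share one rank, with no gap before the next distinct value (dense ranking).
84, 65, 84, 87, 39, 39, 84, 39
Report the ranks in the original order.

3, 2, 3, 4, 1, 1, 3, 1

Sorted (ascending): 39, 39, 39, 65, 84, 84, 84, 87
The 3 values of 39 share dense rank 1.
The 3 values of 84 share dense rank 3.
Remaining distinct values take the next consecutive integers.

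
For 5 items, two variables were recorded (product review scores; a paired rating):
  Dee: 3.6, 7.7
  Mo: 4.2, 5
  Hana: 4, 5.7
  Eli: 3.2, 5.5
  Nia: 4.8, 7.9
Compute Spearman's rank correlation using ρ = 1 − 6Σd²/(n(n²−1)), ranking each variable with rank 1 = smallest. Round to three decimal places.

Ranks of variable 1: 2, 4, 3, 1, 5
Ranks of variable 2: 4, 1, 3, 2, 5
d = r₁ − r₂: -2, 3, 0, -1, 0
d²: 4, 9, 0, 1, 0; Σd² = 14
ρ = 1 − 6·14/(5·24) = 1 − 84/120 = 0.300

0.300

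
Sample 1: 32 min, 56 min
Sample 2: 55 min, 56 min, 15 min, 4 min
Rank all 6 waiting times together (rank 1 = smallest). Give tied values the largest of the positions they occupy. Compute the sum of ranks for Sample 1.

9

Sorted (ascending): 4, 15, 32, 55, 56, 56
The 2 values of 56 occupy positions 5–6 → each gets rank 6.
Sample 1 values → pooled ranks: 32→3, 56→6
Rank sum = 3 + 6 = 9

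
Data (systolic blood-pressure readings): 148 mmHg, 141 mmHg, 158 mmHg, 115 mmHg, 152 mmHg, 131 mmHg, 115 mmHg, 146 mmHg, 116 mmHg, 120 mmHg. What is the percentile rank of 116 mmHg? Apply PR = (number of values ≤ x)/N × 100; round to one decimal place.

N = 10.
Strictly below 116: 2. Equal to 116: 1.
PR = 3/10 × 100 = 30.0

30.0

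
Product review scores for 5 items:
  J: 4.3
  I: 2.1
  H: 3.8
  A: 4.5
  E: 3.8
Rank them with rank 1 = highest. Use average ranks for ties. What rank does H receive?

3.5

Sorted (descending): 4.5, 4.3, 3.8, 3.8, 2.1
The 2 values of 3.8 occupy positions 3–4 → average rank (3+4)/2 = 3.5.
H has value 3.8 → rank 3.5.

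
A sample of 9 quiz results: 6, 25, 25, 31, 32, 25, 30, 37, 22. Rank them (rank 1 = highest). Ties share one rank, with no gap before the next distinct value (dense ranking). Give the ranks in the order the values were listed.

7, 5, 5, 3, 2, 5, 4, 1, 6

Sorted (descending): 37, 32, 31, 30, 25, 25, 25, 22, 6
The 3 values of 25 share dense rank 5.
Remaining distinct values take the next consecutive integers.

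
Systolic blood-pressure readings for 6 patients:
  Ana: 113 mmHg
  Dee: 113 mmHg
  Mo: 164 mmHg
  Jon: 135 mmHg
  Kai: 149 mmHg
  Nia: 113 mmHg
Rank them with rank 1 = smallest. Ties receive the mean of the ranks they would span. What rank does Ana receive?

2

Sorted (ascending): 113, 113, 113, 135, 149, 164
The 3 values of 113 occupy positions 1–3 → average rank 2.
Ana has value 113 mmHg → rank 2.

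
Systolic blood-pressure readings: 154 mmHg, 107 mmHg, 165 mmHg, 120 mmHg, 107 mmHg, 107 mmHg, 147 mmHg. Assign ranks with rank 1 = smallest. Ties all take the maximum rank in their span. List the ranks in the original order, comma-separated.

6, 3, 7, 4, 3, 3, 5

Sorted (ascending): 107, 107, 107, 120, 147, 154, 165
The 3 values of 107 occupy positions 1–3 → each gets rank 3.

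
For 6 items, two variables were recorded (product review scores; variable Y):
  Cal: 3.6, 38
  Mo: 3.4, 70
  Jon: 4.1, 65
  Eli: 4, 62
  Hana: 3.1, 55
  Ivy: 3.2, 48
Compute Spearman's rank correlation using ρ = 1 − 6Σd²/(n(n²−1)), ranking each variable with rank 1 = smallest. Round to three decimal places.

Ranks of variable 1: 4, 3, 6, 5, 1, 2
Ranks of variable 2: 1, 6, 5, 4, 3, 2
d = r₁ − r₂: 3, -3, 1, 1, -2, 0
d²: 9, 9, 1, 1, 4, 0; Σd² = 24
ρ = 1 − 6·24/(6·35) = 1 − 144/210 = 0.314

0.314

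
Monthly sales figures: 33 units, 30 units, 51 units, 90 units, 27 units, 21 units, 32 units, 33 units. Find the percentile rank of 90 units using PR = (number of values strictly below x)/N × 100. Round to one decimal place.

N = 8.
Strictly below 90: 7. Equal to 90: 1.
PR = 7/8 × 100 = 87.5

87.5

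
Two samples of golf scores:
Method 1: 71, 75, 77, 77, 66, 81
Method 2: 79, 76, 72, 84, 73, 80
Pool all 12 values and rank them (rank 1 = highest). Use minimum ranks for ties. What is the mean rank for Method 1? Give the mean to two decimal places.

Sorted (descending): 84, 81, 80, 79, 77, 77, 76, 75, 73, 72, 71, 66
The 2 values of 77 occupy positions 5–6 → each gets rank 5.
Method 1 values → pooled ranks: 71→11, 75→8, 77→5, 77→5, 66→12, 81→2
Mean rank = (11 + 8 + 5 + 5 + 12 + 2) / 6 = 7.17

7.17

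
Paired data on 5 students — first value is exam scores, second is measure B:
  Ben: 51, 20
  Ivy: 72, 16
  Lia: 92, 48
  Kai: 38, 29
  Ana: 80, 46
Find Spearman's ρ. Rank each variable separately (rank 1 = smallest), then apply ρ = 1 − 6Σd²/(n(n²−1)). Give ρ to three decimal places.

Ranks of variable 1: 2, 3, 5, 1, 4
Ranks of variable 2: 2, 1, 5, 3, 4
d = r₁ − r₂: 0, 2, 0, -2, 0
d²: 0, 4, 0, 4, 0; Σd² = 8
ρ = 1 − 6·8/(5·24) = 1 − 48/120 = 0.600

0.600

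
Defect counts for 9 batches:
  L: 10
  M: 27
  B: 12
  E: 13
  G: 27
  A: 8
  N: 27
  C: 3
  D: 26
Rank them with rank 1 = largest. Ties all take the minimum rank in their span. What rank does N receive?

1

Sorted (descending): 27, 27, 27, 26, 13, 12, 10, 8, 3
The 3 values of 27 occupy positions 1–3 → each gets rank 1.
N has value 27 → rank 1.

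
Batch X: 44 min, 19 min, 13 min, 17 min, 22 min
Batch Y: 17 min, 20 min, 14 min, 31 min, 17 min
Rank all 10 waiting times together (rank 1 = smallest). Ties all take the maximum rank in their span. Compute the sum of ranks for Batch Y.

Sorted (ascending): 13, 14, 17, 17, 17, 19, 20, 22, 31, 44
The 3 values of 17 occupy positions 3–5 → each gets rank 5.
Batch Y values → pooled ranks: 17→5, 20→7, 14→2, 31→9, 17→5
Rank sum = 5 + 7 + 2 + 9 + 5 = 28

28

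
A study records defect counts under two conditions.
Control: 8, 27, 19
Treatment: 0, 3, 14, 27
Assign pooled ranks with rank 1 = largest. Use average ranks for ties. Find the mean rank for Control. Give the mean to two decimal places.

Sorted (descending): 27, 27, 19, 14, 8, 3, 0
The 2 values of 27 occupy positions 1–2 → average rank (1+2)/2 = 1.5.
Control values → pooled ranks: 8→5, 27→1.5, 19→3
Mean rank = (5 + 1.5 + 3) / 3 = 3.17

3.17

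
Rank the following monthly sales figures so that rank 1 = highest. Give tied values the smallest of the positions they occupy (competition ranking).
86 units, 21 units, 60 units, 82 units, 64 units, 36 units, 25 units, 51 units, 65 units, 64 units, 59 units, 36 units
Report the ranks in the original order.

1, 12, 6, 2, 4, 9, 11, 8, 3, 4, 7, 9

Sorted (descending): 86, 82, 65, 64, 64, 60, 59, 51, 36, 36, 25, 21
The 2 values of 64 occupy positions 4–5 → each gets rank 4.
The 2 values of 36 occupy positions 9–10 → each gets rank 9.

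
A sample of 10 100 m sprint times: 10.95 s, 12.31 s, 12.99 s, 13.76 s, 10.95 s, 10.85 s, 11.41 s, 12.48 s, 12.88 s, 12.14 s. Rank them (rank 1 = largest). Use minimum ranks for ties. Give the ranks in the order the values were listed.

8, 5, 2, 1, 8, 10, 7, 4, 3, 6

Sorted (descending): 13.76, 12.99, 12.88, 12.48, 12.31, 12.14, 11.41, 10.95, 10.95, 10.85
The 2 values of 10.95 occupy positions 8–9 → each gets rank 8.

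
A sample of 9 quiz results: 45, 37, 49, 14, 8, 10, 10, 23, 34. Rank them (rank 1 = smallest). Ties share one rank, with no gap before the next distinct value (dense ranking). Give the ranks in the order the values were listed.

Sorted (ascending): 8, 10, 10, 14, 23, 34, 37, 45, 49
The 2 values of 10 share dense rank 2.
Remaining distinct values take the next consecutive integers.

7, 6, 8, 3, 1, 2, 2, 4, 5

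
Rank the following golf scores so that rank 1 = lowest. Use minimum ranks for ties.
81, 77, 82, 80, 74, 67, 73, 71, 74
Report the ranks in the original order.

Sorted (ascending): 67, 71, 73, 74, 74, 77, 80, 81, 82
The 2 values of 74 occupy positions 4–5 → each gets rank 4.

8, 6, 9, 7, 4, 1, 3, 2, 4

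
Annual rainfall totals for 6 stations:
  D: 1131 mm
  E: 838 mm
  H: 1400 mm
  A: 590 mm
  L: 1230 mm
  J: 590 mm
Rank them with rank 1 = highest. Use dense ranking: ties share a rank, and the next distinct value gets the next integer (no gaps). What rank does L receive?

2

Sorted (descending): 1400, 1230, 1131, 838, 590, 590
The 2 values of 590 share dense rank 5.
Remaining distinct values take the next consecutive integers.
L has value 1230 mm → rank 2.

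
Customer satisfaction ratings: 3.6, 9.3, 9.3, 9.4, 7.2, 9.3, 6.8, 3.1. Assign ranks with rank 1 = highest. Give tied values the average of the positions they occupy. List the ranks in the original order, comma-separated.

7, 3, 3, 1, 5, 3, 6, 8

Sorted (descending): 9.4, 9.3, 9.3, 9.3, 7.2, 6.8, 3.6, 3.1
The 3 values of 9.3 occupy positions 2–4 → average rank 3.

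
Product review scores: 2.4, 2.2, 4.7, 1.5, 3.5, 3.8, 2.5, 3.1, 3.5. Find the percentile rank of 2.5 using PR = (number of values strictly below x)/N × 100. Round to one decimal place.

N = 9.
Strictly below 2.5: 3. Equal to 2.5: 1.
PR = 3/9 × 100 = 33.3

33.3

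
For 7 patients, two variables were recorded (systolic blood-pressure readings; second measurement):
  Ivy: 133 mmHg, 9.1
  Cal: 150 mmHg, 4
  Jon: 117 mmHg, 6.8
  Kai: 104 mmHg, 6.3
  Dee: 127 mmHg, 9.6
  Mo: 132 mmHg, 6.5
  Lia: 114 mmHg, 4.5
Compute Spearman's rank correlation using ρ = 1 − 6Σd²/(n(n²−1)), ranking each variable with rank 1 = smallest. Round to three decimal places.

0.036

Ranks of variable 1: 6, 7, 3, 1, 4, 5, 2
Ranks of variable 2: 6, 1, 5, 3, 7, 4, 2
d = r₁ − r₂: 0, 6, -2, -2, -3, 1, 0
d²: 0, 36, 4, 4, 9, 1, 0; Σd² = 54
ρ = 1 − 6·54/(7·48) = 1 − 324/336 = 0.036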